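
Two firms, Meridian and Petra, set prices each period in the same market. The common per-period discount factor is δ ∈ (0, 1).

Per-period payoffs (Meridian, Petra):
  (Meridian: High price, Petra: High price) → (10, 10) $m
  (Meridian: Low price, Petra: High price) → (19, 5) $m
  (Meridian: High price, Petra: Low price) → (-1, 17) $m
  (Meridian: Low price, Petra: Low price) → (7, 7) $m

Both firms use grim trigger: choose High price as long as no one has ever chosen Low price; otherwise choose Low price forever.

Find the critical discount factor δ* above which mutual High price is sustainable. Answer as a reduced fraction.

3/4

For Meridian: deviation gain 19−10 = 9, per-period punishment loss 10−7 = 3. IC gives δ ≥ 9/12 = 3/4.
For Petra: gain 7, loss 3 per period, so δ ≥ 7/10.
The tighter constraint is Meridian's, so cooperation needs δ ≥ 3/4.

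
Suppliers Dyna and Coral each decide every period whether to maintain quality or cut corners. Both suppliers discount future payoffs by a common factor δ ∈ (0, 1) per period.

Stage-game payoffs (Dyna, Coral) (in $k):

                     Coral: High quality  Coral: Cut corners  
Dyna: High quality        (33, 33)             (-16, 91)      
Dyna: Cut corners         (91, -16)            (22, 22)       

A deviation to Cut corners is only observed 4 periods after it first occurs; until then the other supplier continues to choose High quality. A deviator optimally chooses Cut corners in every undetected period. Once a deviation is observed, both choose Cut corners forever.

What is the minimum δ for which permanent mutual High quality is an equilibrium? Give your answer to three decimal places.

A deviator earns 91 for 4 periods, then 22 forever; cooperating earns 33 forever. Multiplying the IC by (1−δ):
33 ≥ 91(1−δ^4) + 22δ^4, so 69·δ^4 ≥ 58 and δ^4 ≥ 58/69.
δ ≥ (58/69)^(1/4) ≈ 0.958.

0.958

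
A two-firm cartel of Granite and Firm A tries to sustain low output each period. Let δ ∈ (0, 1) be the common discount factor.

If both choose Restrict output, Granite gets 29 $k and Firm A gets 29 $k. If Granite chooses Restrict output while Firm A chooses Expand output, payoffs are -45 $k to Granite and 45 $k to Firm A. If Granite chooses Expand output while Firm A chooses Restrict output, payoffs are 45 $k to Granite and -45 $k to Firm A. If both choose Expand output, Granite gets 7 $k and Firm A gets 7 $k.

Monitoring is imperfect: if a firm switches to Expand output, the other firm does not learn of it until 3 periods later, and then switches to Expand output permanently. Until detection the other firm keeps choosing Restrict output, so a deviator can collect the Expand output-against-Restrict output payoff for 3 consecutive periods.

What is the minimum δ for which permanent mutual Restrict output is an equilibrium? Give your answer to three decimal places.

0.750

The best deviation is to choose Expand output for all 3 undetected periods, earning 45 each, then 7 forever once detected.
Deviation value: 45(1−δ^3)/(1−δ) + 7δ^3/(1−δ); cooperation value: 29/(1−δ).
IC: 29 ≥ 45(1−δ^3) + 7δ^3 = 45 − 38δ^3.
So δ^3 ≥ 16/38 = 8/19, giving δ ≥ (8/19)^(1/3) ≈ 0.750.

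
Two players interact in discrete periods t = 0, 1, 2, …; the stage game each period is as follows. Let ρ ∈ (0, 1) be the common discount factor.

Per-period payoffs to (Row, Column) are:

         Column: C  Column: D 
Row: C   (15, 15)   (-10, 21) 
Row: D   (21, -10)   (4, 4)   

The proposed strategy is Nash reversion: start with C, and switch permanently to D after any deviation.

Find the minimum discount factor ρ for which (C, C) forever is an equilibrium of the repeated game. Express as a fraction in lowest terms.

15/(1−ρ) ≥ 21 + 4ρ/(1−ρ)
15 ≥ 21 − 17ρ
ρ ≥ 6/17.

6/17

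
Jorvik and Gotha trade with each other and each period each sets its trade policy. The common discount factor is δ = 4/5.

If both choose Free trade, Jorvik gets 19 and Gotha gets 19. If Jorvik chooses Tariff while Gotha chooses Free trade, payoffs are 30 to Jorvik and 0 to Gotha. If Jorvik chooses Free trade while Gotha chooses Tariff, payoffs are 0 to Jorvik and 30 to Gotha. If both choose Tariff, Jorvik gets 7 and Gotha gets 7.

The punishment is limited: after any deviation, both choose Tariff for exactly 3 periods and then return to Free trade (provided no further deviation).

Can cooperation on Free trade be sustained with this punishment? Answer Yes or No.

Yes

IC: δ+…+δ^3 ≥ (30−19)/(19−7) = 11/12.
At δ = 4/5: partial sum = 1.9520 ≥ 0.9167. Cooperation sustainable.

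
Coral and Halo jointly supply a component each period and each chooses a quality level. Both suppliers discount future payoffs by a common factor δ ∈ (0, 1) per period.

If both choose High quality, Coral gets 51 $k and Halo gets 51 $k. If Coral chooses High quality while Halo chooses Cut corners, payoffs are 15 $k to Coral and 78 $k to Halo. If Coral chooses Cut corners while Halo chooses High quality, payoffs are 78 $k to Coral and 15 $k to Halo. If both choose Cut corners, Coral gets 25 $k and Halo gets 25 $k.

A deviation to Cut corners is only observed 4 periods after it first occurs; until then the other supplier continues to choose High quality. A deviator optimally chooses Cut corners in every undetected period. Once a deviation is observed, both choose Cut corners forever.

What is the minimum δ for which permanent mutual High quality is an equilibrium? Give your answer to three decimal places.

The best deviation is to choose Cut corners for all 4 undetected periods, earning 78 each, then 25 forever once detected.
Deviation value: 78(1−δ^4)/(1−δ) + 25δ^4/(1−δ); cooperation value: 51/(1−δ).
IC: 51 ≥ 78(1−δ^4) + 25δ^4 = 78 − 53δ^4.
So δ^4 ≥ 27/53, giving δ ≥ (27/53)^(1/4) ≈ 0.845.

0.845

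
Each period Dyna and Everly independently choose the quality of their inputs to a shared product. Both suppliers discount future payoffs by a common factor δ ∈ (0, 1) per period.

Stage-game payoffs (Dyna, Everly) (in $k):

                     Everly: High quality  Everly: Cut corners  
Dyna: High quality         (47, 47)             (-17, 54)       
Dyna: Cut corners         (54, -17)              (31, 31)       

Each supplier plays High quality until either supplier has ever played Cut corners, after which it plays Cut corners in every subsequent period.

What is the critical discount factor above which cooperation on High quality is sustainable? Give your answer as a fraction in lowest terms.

Cooperation forever yields 47 each period: 47/(1−δ).
Deviating yields 54 once, then 31 forever: 54 + 31δ/(1−δ).
No profitable deviation requires 47/(1−δ) ≥ 54 + 31δ/(1−δ).
Multiplying by (1−δ): 47 ≥ 54(1−δ) + 31δ = 54 − 23δ.
So 23δ ≥ 7, i.e. δ ≥ 7/23.

7/23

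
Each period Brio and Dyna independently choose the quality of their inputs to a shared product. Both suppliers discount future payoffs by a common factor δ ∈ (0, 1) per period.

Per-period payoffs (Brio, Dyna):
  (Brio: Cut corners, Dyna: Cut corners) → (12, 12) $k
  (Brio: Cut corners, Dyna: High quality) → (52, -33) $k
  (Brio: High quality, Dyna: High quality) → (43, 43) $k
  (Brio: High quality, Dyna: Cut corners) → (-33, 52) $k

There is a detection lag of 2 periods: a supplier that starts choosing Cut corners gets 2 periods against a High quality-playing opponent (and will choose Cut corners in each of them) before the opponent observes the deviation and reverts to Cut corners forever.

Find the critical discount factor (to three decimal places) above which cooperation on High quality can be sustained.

Deviating for the 2 undetected periods gains 52−43 = 9 per period over cooperation, then loses 43−12 = 31 per period forever once punishment starts.
Gain: 9(1 + δ + … + δ^1); loss: 31·δ^2/(1−δ).
No profitable deviation ⇔ 9(1−δ^2) ≤ 31·δ^2, i.e. δ^2 ≥ 9/(9+31) = 9/40.
Hence δ ≥ (9/40)^(1/2) ≈ 0.474.

0.474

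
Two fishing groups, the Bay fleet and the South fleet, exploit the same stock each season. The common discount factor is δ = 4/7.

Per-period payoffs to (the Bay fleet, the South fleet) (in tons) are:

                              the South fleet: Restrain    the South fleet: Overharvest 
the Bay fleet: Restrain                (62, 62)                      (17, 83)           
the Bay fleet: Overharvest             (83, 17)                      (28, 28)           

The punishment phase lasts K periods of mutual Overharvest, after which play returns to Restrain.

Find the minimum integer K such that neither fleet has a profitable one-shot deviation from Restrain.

2

Need Σ_{k=1}^{K} δ^k ≥ (83−62)/(62−28) = 0.6176 at δ = 4/7.
At K = 1 the sum is 0.5714 < 0.6176; at K = 2 it is 0.8980 ≥ 0.6176.
So the minimum punishment length is K = 2.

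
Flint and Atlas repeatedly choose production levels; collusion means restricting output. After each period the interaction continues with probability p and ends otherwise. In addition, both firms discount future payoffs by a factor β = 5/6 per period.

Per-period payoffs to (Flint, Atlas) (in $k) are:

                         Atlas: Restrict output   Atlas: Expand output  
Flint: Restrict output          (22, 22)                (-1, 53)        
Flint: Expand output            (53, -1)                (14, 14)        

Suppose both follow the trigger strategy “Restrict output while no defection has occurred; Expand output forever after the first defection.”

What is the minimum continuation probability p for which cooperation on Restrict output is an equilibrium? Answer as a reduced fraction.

62/65

Expected continuation weight on next period's payoff is β·p = 5/6·p, which plays the role of the discount factor.
Cooperation requires 5/6·p ≥ (53−22)/(53−14) = 31/39, hence p ≥ 62/65.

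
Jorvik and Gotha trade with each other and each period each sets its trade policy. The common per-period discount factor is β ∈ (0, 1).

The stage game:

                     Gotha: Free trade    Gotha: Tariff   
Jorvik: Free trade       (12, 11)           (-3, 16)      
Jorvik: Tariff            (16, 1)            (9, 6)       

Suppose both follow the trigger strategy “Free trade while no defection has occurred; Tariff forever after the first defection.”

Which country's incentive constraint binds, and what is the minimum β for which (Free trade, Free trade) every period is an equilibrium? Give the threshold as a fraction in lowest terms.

Jorvik; β ≥ 4/7

Jorvik: cooperation gives 12 each period; deviation gives 16 once then 9 forever.
  12/(1−β) ≥ 16 + 9β/(1−β) ⇒ β ≥ 4/7.
Gotha: cooperation gives 11 each period; deviation gives 16 once then 6 forever.
  β ≥ 5/10 = 1/2.
Both must hold, so the binding constraint is Jorvik's: β ≥ 4/7.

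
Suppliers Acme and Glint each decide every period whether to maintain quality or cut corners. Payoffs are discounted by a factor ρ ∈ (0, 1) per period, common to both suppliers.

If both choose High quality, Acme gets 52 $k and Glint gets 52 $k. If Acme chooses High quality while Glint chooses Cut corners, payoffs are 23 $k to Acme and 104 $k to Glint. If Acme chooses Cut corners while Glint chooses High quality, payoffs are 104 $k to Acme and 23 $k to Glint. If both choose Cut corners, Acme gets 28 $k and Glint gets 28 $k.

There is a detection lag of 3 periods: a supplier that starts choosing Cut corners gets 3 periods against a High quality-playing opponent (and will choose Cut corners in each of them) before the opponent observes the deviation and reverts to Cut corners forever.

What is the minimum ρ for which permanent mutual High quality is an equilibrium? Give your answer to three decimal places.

0.881

A deviator earns 104 for 3 periods, then 28 forever; cooperating earns 52 forever. Multiplying the IC by (1−ρ):
52 ≥ 104(1−ρ^3) + 28ρ^3, so 76·ρ^3 ≥ 52 and ρ^3 ≥ 13/19.
ρ ≥ (13/19)^(1/3) ≈ 0.881.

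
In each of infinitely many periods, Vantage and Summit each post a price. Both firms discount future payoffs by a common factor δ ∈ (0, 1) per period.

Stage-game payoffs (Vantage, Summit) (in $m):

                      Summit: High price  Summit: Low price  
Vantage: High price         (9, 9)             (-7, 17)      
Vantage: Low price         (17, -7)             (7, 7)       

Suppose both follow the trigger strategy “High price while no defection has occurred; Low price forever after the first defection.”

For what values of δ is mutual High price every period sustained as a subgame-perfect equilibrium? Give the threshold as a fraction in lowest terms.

One-period gain from deviating is 17 − 9 = 8. The loss is 9 − 7 = 2 in every subsequent period, with present value 2·δ/(1−δ).
Deviation is unprofitable when 2·δ/(1−δ) ≥ 8, i.e. δ/(1−δ) ≥ 4.
Equivalently δ ≥ 8/(8+2) = 4/5.

4/5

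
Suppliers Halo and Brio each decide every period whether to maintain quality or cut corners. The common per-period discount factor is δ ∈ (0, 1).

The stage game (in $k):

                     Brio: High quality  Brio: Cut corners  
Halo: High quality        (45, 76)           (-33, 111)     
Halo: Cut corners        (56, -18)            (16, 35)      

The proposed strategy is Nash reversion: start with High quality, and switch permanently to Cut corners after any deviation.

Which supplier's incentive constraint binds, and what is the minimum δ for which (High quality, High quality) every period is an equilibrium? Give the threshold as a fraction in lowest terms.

Halo's threshold: (56−45)/(56−16) = 11/40.
Brio's threshold: (111−76)/(111−35) = 35/76.
11/40 < 35/76, so Brio binds and δ* = 35/76.

Brio; δ ≥ 35/76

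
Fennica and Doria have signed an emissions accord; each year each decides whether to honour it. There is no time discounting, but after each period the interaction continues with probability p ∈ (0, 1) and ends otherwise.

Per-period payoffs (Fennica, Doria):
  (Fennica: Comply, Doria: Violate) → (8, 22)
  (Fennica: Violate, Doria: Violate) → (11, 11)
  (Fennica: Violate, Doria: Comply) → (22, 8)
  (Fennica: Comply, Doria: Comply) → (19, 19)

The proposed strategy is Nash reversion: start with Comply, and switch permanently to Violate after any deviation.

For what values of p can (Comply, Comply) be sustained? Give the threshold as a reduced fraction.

With no time discounting, the continuation probability p plays the role of the discount factor.
Grim-trigger IC: 19/(1−p) ≥ 22 + 11p/(1−p) ⇒ p ≥ (22−19)/(22−11) = 3/11.

3/11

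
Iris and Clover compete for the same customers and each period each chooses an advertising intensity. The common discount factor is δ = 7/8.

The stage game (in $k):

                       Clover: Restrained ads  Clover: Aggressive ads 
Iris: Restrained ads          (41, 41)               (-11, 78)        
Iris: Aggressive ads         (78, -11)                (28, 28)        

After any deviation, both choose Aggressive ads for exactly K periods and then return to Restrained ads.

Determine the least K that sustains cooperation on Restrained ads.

4

No profitable deviation requires (41−28)(δ+…+δ^K) ≥ 78−41, i.e. δ+…+δ^K ≥ 37/13 ≈ 2.8462.
With δ = 7/8, the partial sums are K=1: 0.8750, K=2: 1.6406, K=3: 2.3105, K=4: 2.8967.
K = 4 is the first length at which the sum reaches 2.8462.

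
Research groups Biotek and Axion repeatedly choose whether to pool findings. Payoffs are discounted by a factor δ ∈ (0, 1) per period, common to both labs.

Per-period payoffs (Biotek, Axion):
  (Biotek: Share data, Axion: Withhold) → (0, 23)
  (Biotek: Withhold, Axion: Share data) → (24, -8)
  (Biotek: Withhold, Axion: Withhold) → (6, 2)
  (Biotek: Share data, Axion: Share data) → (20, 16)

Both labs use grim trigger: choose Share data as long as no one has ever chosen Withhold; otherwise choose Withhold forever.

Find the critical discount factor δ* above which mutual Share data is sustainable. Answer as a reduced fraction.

1/3

Biotek: cooperation gives 20 each period; deviation gives 24 once then 6 forever.
  20/(1−δ) ≥ 24 + 6δ/(1−δ) ⇒ δ ≥ 4/18 = 2/9.
Axion: cooperation gives 16 each period; deviation gives 23 once then 2 forever.
  δ ≥ 7/21 = 1/3.
Both must hold, so the binding constraint is Axion's: δ ≥ 1/3.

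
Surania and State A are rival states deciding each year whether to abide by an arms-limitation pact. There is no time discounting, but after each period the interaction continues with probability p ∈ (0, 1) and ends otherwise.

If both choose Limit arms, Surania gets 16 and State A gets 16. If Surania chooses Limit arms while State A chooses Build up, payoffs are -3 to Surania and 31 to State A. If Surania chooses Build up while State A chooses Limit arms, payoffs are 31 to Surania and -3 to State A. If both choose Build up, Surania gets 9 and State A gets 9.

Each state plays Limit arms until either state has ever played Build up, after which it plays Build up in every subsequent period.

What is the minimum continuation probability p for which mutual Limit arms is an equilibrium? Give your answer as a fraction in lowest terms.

Expected cooperation value is 16 + p·16 + p²·16 + … = 16/(1−p); deviation gives 31 + p·9/(1−p).
16 ≥ 31(1−p) + 9p ⇒ 22p ≥ 15 ⇒ p ≥ 15/22.

15/22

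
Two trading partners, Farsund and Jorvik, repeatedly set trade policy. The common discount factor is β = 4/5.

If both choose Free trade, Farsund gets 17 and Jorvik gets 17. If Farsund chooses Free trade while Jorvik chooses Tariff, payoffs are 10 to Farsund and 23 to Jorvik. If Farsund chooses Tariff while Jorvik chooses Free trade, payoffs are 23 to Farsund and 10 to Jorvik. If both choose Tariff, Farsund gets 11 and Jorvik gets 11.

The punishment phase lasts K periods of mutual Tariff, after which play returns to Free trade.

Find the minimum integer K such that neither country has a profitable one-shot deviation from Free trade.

IC: β(1−β^K)/(1−β) ≥ (23−17)/(17−11) = 1.
With β = 4/5: need 1 − β^K ≥ 1·(1−4/5)/(4/5), i.e. β^K ≤ 0.7500.
Since (4/5)^1 = 0.8000 and (4/5)^2 = 0.6400, the smallest such K is 2.

2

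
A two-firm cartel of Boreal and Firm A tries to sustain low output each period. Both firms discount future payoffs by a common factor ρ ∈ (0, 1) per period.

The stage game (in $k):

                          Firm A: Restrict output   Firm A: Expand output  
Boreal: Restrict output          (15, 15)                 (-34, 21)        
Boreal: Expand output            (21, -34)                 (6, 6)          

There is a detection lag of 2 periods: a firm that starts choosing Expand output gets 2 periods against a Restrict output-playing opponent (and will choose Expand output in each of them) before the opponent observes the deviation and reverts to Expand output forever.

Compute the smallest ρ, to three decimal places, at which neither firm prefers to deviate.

0.632

Deviating for the 2 undetected periods gains 21−15 = 6 per period over cooperation, then loses 15−6 = 9 per period forever once punishment starts.
Gain: 6(1 + ρ + … + ρ^1); loss: 9·ρ^2/(1−ρ).
No profitable deviation ⇔ 6(1−ρ^2) ≤ 9·ρ^2, i.e. ρ^2 ≥ 6/(6+9) = 2/5.
Hence ρ ≥ (2/5)^(1/2) ≈ 0.632.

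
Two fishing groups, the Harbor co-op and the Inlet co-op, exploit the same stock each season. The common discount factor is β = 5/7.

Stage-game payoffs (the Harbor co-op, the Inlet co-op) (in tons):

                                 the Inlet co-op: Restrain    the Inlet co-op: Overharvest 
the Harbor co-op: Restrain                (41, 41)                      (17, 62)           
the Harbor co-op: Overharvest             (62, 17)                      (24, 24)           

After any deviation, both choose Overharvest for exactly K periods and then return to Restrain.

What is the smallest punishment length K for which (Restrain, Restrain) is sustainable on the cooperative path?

Need Σ_{k=1}^{K} β^k ≥ (62−41)/(41−24) = 1.2353 at β = 5/7.
At K = 2 the sum is 1.2245 < 1.2353; at K = 3 it is 1.5889 ≥ 1.2353.
So the minimum punishment length is K = 3.

3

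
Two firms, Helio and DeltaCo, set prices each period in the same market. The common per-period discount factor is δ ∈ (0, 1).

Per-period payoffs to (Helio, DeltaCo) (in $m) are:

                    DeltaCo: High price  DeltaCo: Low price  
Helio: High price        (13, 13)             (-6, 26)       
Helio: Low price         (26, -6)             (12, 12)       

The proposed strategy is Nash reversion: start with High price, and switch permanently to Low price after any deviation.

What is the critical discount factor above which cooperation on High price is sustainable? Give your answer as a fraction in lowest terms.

13/(1−δ) ≥ 26 + 12δ/(1−δ)
13 ≥ 26 − 14δ
δ ≥ 13/14.

13/14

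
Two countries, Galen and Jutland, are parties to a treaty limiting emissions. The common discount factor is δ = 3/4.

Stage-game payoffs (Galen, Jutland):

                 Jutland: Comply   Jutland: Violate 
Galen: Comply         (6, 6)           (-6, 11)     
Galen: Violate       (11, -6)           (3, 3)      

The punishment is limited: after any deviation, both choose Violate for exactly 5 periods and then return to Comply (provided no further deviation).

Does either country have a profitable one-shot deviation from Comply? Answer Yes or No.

IC: δ+…+δ^5 ≥ (11−6)/(6−3) = 5/3.
At δ = 3/4: partial sum = 2.2881 ≥ 1.6667. Cooperation sustainable.

No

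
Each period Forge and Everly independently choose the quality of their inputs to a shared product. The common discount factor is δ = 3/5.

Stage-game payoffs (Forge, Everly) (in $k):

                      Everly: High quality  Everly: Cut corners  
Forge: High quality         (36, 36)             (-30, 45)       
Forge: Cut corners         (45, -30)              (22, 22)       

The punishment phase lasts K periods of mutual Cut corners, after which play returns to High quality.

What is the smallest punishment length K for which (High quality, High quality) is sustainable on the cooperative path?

IC: δ(1−δ^K)/(1−δ) ≥ (45−36)/(36−22) = 9/14.
With δ = 3/5: need 1 − δ^K ≥ 9/14·(1−3/5)/(3/5), i.e. δ^K ≤ 0.5714.
Since (3/5)^1 = 0.6000 and (3/5)^2 = 0.3600, the smallest such K is 2.

2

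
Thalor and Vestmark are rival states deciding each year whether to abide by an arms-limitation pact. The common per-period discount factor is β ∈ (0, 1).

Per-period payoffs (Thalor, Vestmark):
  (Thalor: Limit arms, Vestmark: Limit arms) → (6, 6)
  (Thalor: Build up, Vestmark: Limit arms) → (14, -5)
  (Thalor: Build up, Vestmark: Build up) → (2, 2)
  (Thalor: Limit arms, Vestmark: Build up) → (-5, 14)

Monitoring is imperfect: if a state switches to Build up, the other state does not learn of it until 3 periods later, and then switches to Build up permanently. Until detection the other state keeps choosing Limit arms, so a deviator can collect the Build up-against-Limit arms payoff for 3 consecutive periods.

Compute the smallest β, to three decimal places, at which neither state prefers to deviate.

0.874

The best deviation is to choose Build up for all 3 undetected periods, earning 14 each, then 2 forever once detected.
Deviation value: 14(1−β^3)/(1−β) + 2β^3/(1−β); cooperation value: 6/(1−β).
IC: 6 ≥ 14(1−β^3) + 2β^3 = 14 − 12β^3.
So β^3 ≥ 8/12 = 2/3, giving β ≥ (2/3)^(1/3) ≈ 0.874.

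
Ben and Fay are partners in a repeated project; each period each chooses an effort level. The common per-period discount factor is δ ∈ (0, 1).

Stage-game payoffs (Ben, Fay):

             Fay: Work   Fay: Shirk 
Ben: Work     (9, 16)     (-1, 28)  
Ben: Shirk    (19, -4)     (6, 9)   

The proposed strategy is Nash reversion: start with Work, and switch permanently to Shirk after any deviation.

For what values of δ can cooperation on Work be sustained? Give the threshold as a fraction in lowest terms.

Ben's threshold: (19−9)/(19−6) = 10/13.
Fay's threshold: (28−16)/(28−9) = 12/19.
10/13 > 12/19, so Ben binds and δ* = 10/13.

10/13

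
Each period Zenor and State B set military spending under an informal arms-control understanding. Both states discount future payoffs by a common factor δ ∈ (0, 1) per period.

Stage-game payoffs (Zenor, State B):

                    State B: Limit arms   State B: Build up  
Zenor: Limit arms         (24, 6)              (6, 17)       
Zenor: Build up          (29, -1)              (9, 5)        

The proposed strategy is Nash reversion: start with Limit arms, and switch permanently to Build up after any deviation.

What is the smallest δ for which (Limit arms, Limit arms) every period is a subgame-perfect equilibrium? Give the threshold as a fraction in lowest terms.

11/12

Zenor: cooperation gives 24 each period; deviation gives 29 once then 9 forever.
  24/(1−δ) ≥ 29 + 9δ/(1−δ) ⇒ δ ≥ 5/20 = 1/4.
State B: cooperation gives 6 each period; deviation gives 17 once then 5 forever.
  δ ≥ 11/12.
Both must hold, so the binding constraint is State B's: δ ≥ 11/12.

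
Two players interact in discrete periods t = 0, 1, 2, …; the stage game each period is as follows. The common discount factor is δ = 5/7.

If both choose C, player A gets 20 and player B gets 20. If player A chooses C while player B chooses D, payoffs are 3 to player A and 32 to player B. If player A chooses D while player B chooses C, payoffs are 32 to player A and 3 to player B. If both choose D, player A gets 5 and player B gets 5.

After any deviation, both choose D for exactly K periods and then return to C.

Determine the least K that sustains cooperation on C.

2

IC: δ(1−δ^K)/(1−δ) ≥ (32−20)/(20−5) = 4/5.
With δ = 5/7: need 1 − δ^K ≥ 4/5·(1−5/7)/(5/7), i.e. δ^K ≤ 0.6800.
Since (5/7)^1 = 0.7143 and (5/7)^2 = 0.5102, the smallest such K is 2.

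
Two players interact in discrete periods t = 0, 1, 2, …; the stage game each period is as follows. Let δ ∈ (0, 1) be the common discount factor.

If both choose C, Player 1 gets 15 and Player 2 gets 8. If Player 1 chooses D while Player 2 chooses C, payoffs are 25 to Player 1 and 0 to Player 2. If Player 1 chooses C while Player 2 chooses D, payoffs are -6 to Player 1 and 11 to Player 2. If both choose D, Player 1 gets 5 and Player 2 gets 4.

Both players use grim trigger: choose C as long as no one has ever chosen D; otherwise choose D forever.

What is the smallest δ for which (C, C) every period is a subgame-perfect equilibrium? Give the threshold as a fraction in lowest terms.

1/2

For Player 1: deviation gain 25−15 = 10, per-period punishment loss 15−5 = 10. IC gives δ ≥ 10/20 = 1/2.
For Player 2: gain 3, loss 4 per period, so δ ≥ 3/7.
The tighter constraint is Player 1's, so cooperation needs δ ≥ 1/2.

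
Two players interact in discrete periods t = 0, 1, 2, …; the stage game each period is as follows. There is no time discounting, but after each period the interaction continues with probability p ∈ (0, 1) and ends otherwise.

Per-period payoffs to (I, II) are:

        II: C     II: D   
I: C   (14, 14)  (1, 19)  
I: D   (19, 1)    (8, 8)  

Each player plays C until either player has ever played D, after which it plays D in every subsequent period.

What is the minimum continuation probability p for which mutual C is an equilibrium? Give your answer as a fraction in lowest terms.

With no time discounting, the continuation probability p plays the role of the discount factor.
Grim-trigger IC: 14/(1−p) ≥ 19 + 8p/(1−p) ⇒ p ≥ (19−14)/(19−8) = 5/11.

5/11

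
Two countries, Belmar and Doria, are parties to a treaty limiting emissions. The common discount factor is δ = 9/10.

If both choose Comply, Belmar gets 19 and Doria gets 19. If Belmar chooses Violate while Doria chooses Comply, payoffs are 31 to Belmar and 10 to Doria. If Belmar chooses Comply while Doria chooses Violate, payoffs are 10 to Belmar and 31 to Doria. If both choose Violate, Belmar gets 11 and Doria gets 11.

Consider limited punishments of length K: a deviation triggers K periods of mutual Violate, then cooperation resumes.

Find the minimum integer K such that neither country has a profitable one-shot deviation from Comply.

Need Σ_{k=1}^{K} δ^k ≥ (31−19)/(19−11) = 1.5000 at δ = 9/10.
At K = 1 the sum is 0.9000 < 1.5000; at K = 2 it is 1.7100 ≥ 1.5000.
So the minimum punishment length is K = 2.

2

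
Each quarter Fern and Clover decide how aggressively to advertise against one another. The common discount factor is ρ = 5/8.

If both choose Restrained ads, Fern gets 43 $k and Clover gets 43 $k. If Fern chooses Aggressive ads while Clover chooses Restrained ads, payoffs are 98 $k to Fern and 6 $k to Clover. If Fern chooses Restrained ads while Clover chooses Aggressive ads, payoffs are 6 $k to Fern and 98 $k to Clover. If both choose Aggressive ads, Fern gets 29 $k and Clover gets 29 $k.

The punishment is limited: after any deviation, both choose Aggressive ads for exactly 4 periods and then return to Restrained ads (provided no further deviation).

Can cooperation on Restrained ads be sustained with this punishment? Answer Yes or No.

No

Comparing payoff streams over the 5 periods until play realigns: cooperate → 43(1+ρ+…+ρ^4); deviate → 98 + 29(ρ+…+ρ^4).
Cooperation is sustained iff (43−29)(ρ+…+ρ^4) ≥ 98−43.
ρ+…+ρ^4 = 5/8·(1−(5/8)^4)/(1−5/8) = 1.4124, and (98−43)/(43−29) = 3.9286.
1.4124 < 3.9286, so cooperation is not sustainable.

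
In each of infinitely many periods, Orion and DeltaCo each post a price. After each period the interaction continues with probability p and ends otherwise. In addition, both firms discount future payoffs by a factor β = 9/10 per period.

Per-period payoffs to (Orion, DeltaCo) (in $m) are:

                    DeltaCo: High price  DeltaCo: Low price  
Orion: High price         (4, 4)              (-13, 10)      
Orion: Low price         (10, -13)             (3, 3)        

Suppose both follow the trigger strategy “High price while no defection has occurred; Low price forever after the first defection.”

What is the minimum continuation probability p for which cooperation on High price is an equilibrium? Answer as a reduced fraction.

20/21

With continuation probability p and discount β, the effective per-period discount factor is βp.
Grim-trigger IC: βp ≥ (10−4)/(10−3) = 6/7.
So p ≥ (6/7)/(9/10) = 20/21.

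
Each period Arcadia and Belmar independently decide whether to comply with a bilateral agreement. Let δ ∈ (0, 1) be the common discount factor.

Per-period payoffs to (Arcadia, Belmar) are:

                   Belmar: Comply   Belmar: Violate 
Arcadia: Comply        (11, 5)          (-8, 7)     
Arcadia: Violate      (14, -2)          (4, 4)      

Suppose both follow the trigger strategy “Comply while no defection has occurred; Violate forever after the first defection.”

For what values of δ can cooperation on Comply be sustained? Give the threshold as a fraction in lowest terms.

Arcadia: cooperation gives 11 each period; deviation gives 14 once then 4 forever.
  11/(1−δ) ≥ 14 + 4δ/(1−δ) ⇒ δ ≥ 3/10.
Belmar: cooperation gives 5 each period; deviation gives 7 once then 4 forever.
  δ ≥ 2/3.
Both must hold, so the binding constraint is Belmar's: δ ≥ 2/3.

2/3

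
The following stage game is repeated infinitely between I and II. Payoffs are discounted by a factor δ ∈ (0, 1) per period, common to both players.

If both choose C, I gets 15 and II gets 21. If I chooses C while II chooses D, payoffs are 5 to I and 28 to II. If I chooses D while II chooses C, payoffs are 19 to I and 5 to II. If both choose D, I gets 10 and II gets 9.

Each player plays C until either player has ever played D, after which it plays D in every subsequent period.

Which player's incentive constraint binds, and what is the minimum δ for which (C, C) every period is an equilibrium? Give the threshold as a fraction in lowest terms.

I; δ ≥ 4/9

For I: deviation gain 19−15 = 4, per-period punishment loss 15−10 = 5. IC gives δ ≥ 4/9.
For II: gain 7, loss 12 per period, so δ ≥ 7/19.
The tighter constraint is I's, so cooperation needs δ ≥ 4/9.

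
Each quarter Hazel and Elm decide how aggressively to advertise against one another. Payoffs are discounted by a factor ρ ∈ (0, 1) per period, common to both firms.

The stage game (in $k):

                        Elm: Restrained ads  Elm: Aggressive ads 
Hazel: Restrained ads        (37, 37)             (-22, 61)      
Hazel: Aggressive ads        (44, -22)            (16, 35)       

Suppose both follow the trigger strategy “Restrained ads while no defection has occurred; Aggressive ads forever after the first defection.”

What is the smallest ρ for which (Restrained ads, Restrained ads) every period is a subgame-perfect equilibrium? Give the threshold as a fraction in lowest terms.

12/13

Hazel: cooperation gives 37 each period; deviation gives 44 once then 16 forever.
  37/(1−ρ) ≥ 44 + 16ρ/(1−ρ) ⇒ ρ ≥ 7/28 = 1/4.
Elm: cooperation gives 37 each period; deviation gives 61 once then 35 forever.
  ρ ≥ 24/26 = 12/13.
Both must hold, so the binding constraint is Elm's: ρ ≥ 12/13.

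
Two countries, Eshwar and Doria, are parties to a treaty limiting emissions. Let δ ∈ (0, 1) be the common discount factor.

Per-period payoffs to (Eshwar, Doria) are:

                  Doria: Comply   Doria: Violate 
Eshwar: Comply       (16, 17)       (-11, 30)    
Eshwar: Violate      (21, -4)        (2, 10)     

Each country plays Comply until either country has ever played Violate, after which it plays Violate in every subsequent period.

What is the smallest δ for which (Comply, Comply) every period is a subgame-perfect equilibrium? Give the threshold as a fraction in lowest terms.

For Eshwar: deviation gain 21−16 = 5, per-period punishment loss 16−2 = 14. IC gives δ ≥ 5/19.
For Doria: gain 13, loss 7 per period, so δ ≥ 13/20.
The tighter constraint is Doria's, so cooperation needs δ ≥ 13/20.

13/20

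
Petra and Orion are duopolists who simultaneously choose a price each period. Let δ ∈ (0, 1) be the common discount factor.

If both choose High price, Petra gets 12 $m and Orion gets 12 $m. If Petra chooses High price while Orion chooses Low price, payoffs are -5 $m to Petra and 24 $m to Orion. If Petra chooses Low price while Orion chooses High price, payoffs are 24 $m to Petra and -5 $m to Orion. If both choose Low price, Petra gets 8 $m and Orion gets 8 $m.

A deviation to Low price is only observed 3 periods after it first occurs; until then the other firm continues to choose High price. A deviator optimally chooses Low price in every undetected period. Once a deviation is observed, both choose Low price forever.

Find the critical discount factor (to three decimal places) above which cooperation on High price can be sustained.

0.909

A deviator earns 24 for 3 periods, then 8 forever; cooperating earns 12 forever. Multiplying the IC by (1−δ):
12 ≥ 24(1−δ^3) + 8δ^3, so 16·δ^3 ≥ 12 and δ^3 ≥ 3/4.
δ ≥ (3/4)^(1/3) ≈ 0.909.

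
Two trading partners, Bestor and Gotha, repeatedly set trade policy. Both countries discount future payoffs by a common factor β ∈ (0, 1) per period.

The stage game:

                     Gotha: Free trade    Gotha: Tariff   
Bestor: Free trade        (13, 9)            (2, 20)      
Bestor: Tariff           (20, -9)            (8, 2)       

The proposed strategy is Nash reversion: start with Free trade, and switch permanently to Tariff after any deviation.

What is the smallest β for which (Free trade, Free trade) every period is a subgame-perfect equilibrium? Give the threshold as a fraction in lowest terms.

Bestor: cooperation gives 13 each period; deviation gives 20 once then 8 forever.
  13/(1−β) ≥ 20 + 8β/(1−β) ⇒ β ≥ 7/12.
Gotha: cooperation gives 9 each period; deviation gives 20 once then 2 forever.
  β ≥ 11/18.
Both must hold, so the binding constraint is Gotha's: β ≥ 11/18.

11/18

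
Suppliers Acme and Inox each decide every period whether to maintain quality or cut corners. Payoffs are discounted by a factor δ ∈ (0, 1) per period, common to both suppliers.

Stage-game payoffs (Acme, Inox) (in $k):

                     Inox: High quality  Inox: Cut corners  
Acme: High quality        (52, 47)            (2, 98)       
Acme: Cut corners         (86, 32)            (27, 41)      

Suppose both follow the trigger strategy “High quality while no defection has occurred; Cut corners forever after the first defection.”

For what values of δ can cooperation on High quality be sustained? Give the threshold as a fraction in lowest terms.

17/19

For Acme: deviation gain 86−52 = 34, per-period punishment loss 52−27 = 25. IC gives δ ≥ 34/59.
For Inox: gain 51, loss 6 per period, so δ ≥ 51/57 = 17/19.
The tighter constraint is Inox's, so cooperation needs δ ≥ 17/19.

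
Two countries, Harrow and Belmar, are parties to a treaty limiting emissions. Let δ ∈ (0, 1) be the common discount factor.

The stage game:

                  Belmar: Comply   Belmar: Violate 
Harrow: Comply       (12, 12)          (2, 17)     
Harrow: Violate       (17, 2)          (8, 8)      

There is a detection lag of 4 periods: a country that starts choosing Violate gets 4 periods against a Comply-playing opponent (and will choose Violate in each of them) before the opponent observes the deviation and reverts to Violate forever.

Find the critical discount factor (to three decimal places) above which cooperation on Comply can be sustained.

A deviator earns 17 for 4 periods, then 8 forever; cooperating earns 12 forever. Multiplying the IC by (1−δ):
12 ≥ 17(1−δ^4) + 8δ^4, so 9·δ^4 ≥ 5 and δ^4 ≥ 5/9.
δ ≥ (5/9)^(1/4) ≈ 0.863.

0.863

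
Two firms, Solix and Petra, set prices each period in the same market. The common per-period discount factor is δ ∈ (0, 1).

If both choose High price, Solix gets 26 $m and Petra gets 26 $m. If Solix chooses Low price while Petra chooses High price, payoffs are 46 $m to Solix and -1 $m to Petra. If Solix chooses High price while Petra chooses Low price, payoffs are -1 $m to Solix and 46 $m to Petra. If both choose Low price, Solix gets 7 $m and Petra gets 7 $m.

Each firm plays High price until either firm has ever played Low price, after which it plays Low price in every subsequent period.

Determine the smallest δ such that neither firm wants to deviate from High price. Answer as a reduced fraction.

Cooperation forever yields 26 each period: 26/(1−δ).
Deviating yields 46 once, then 7 forever: 46 + 7δ/(1−δ).
No profitable deviation requires 26/(1−δ) ≥ 46 + 7δ/(1−δ).
Multiplying by (1−δ): 26 ≥ 46(1−δ) + 7δ = 46 − 39δ.
So 39δ ≥ 20, i.e. δ ≥ 20/39.

20/39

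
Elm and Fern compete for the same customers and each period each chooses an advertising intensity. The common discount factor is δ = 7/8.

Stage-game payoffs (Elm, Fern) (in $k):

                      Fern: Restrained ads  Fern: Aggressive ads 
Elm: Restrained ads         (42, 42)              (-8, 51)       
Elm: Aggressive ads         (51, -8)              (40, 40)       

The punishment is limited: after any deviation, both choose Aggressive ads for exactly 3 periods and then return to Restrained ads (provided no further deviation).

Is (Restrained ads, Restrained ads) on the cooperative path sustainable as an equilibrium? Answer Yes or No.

Comparing payoff streams over the 4 periods until play realigns: cooperate → 42(1+δ+…+δ^3); deviate → 51 + 40(δ+…+δ^3).
Cooperation is sustained iff (42−40)(δ+…+δ^3) ≥ 51−42.
δ+…+δ^3 = 7/8·(1−(7/8)^3)/(1−7/8) = 2.3105, and (51−42)/(42−40) = 4.5000.
2.3105 < 4.5000, so cooperation is not sustainable.

No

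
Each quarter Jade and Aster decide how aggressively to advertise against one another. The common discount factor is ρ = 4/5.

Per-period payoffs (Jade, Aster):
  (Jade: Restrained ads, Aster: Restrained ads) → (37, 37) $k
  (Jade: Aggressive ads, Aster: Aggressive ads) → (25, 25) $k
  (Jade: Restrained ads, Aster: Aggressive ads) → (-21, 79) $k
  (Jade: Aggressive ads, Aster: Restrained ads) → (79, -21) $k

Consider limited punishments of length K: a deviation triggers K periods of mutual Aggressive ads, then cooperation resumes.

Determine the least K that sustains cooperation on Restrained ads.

10

IC: ρ(1−ρ^K)/(1−ρ) ≥ (79−37)/(37−25) = 7/2.
With ρ = 4/5: need 1 − ρ^K ≥ 7/2·(1−4/5)/(4/5), i.e. ρ^K ≤ 0.1250.
Since (4/5)^9 = 0.1342 and (4/5)^10 = 0.1074, the smallest such K is 10.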